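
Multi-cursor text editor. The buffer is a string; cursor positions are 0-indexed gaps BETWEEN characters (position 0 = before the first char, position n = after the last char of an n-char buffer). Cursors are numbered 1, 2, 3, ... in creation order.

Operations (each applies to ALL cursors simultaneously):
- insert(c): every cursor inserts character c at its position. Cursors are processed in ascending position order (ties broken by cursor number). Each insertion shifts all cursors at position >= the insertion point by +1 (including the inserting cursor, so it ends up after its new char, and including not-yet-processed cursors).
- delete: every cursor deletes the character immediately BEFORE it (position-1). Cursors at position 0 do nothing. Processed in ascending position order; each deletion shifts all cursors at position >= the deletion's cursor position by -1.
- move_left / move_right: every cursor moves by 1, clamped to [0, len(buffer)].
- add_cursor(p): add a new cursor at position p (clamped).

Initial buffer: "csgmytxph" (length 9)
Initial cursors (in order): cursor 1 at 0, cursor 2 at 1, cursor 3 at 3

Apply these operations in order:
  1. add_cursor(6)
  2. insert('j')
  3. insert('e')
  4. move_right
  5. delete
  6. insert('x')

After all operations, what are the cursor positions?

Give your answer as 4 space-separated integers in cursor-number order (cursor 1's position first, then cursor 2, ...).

After op 1 (add_cursor(6)): buffer="csgmytxph" (len 9), cursors c1@0 c2@1 c3@3 c4@6, authorship .........
After op 2 (insert('j')): buffer="jcjsgjmytjxph" (len 13), cursors c1@1 c2@3 c3@6 c4@10, authorship 1.2..3...4...
After op 3 (insert('e')): buffer="jecjesgjemytjexph" (len 17), cursors c1@2 c2@5 c3@9 c4@14, authorship 11.22..33...44...
After op 4 (move_right): buffer="jecjesgjemytjexph" (len 17), cursors c1@3 c2@6 c3@10 c4@15, authorship 11.22..33...44...
After op 5 (delete): buffer="jejegjeytjeph" (len 13), cursors c1@2 c2@4 c3@7 c4@11, authorship 1122.33..44..
After op 6 (insert('x')): buffer="jexjexgjexytjexph" (len 17), cursors c1@3 c2@6 c3@10 c4@15, authorship 111222.333..444..

Answer: 3 6 10 15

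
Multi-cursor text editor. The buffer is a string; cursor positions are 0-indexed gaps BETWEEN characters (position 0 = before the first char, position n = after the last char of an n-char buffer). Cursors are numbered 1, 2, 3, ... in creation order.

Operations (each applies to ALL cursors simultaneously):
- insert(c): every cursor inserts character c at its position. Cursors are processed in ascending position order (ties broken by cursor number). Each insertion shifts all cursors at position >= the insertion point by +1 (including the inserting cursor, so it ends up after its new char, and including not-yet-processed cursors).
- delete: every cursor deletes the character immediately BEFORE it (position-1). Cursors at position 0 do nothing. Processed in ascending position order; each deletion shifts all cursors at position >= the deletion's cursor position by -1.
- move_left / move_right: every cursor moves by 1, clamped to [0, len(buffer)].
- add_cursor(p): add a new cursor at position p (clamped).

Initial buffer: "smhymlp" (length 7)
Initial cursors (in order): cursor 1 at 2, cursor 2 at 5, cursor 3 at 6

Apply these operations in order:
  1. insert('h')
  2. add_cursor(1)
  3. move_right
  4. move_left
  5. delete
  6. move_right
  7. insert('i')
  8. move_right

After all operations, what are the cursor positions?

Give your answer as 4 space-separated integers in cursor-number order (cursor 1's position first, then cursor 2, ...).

After op 1 (insert('h')): buffer="smhhymhlhp" (len 10), cursors c1@3 c2@7 c3@9, authorship ..1...2.3.
After op 2 (add_cursor(1)): buffer="smhhymhlhp" (len 10), cursors c4@1 c1@3 c2@7 c3@9, authorship ..1...2.3.
After op 3 (move_right): buffer="smhhymhlhp" (len 10), cursors c4@2 c1@4 c2@8 c3@10, authorship ..1...2.3.
After op 4 (move_left): buffer="smhhymhlhp" (len 10), cursors c4@1 c1@3 c2@7 c3@9, authorship ..1...2.3.
After op 5 (delete): buffer="mhymlp" (len 6), cursors c4@0 c1@1 c2@4 c3@5, authorship ......
After op 6 (move_right): buffer="mhymlp" (len 6), cursors c4@1 c1@2 c2@5 c3@6, authorship ......
After op 7 (insert('i')): buffer="mihiymlipi" (len 10), cursors c4@2 c1@4 c2@8 c3@10, authorship .4.1...2.3
After op 8 (move_right): buffer="mihiymlipi" (len 10), cursors c4@3 c1@5 c2@9 c3@10, authorship .4.1...2.3

Answer: 5 9 10 3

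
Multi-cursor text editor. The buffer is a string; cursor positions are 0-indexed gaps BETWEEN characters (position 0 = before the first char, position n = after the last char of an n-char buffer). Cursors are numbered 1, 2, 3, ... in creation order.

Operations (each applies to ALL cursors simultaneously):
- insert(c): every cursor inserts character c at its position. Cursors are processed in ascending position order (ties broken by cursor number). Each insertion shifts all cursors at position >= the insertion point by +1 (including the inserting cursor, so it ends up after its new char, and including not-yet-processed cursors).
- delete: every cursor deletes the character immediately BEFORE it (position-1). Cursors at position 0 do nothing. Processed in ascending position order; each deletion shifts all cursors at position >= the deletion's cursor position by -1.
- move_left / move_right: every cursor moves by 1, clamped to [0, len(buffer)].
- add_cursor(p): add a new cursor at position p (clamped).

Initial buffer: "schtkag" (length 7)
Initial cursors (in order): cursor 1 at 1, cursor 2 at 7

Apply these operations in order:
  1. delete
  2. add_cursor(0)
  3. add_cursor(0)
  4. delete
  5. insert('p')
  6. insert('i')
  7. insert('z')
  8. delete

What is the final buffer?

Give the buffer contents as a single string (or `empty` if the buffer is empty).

Answer: pppiiichtkpi

Derivation:
After op 1 (delete): buffer="chtka" (len 5), cursors c1@0 c2@5, authorship .....
After op 2 (add_cursor(0)): buffer="chtka" (len 5), cursors c1@0 c3@0 c2@5, authorship .....
After op 3 (add_cursor(0)): buffer="chtka" (len 5), cursors c1@0 c3@0 c4@0 c2@5, authorship .....
After op 4 (delete): buffer="chtk" (len 4), cursors c1@0 c3@0 c4@0 c2@4, authorship ....
After op 5 (insert('p')): buffer="pppchtkp" (len 8), cursors c1@3 c3@3 c4@3 c2@8, authorship 134....2
After op 6 (insert('i')): buffer="pppiiichtkpi" (len 12), cursors c1@6 c3@6 c4@6 c2@12, authorship 134134....22
After op 7 (insert('z')): buffer="pppiiizzzchtkpiz" (len 16), cursors c1@9 c3@9 c4@9 c2@16, authorship 134134134....222
After op 8 (delete): buffer="pppiiichtkpi" (len 12), cursors c1@6 c3@6 c4@6 c2@12, authorship 134134....22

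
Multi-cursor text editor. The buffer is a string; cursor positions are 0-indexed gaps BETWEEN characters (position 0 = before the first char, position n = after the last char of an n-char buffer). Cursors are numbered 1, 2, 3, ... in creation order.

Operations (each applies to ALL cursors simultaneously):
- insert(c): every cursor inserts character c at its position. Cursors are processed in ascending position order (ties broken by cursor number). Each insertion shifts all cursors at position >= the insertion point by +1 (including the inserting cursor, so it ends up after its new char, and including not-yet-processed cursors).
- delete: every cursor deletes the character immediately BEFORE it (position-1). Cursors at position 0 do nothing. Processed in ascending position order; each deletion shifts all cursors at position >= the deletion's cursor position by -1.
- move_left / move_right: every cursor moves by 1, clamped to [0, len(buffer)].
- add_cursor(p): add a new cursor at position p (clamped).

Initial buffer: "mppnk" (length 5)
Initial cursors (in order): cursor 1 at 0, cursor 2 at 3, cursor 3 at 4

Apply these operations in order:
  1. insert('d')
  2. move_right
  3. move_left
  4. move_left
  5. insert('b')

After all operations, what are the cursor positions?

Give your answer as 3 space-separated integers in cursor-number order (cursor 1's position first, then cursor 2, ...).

Answer: 1 6 9

Derivation:
After op 1 (insert('d')): buffer="dmppdndk" (len 8), cursors c1@1 c2@5 c3@7, authorship 1...2.3.
After op 2 (move_right): buffer="dmppdndk" (len 8), cursors c1@2 c2@6 c3@8, authorship 1...2.3.
After op 3 (move_left): buffer="dmppdndk" (len 8), cursors c1@1 c2@5 c3@7, authorship 1...2.3.
After op 4 (move_left): buffer="dmppdndk" (len 8), cursors c1@0 c2@4 c3@6, authorship 1...2.3.
After op 5 (insert('b')): buffer="bdmppbdnbdk" (len 11), cursors c1@1 c2@6 c3@9, authorship 11...22.33.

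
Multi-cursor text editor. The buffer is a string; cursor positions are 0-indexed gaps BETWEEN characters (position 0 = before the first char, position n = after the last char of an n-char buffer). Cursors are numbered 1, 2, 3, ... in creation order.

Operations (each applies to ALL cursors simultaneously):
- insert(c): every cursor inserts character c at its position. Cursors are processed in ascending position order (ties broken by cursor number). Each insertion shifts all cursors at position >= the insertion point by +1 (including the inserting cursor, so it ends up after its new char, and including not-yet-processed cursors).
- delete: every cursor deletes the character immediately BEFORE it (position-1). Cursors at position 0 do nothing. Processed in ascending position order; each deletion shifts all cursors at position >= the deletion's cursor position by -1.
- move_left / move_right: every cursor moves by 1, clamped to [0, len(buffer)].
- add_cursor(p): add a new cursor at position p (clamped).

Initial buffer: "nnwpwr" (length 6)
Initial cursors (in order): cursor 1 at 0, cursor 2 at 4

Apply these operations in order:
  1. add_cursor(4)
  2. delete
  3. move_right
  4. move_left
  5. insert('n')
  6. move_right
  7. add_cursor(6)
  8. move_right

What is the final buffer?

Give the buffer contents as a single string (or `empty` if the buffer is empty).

Answer: nnnnnwr

Derivation:
After op 1 (add_cursor(4)): buffer="nnwpwr" (len 6), cursors c1@0 c2@4 c3@4, authorship ......
After op 2 (delete): buffer="nnwr" (len 4), cursors c1@0 c2@2 c3@2, authorship ....
After op 3 (move_right): buffer="nnwr" (len 4), cursors c1@1 c2@3 c3@3, authorship ....
After op 4 (move_left): buffer="nnwr" (len 4), cursors c1@0 c2@2 c3@2, authorship ....
After op 5 (insert('n')): buffer="nnnnnwr" (len 7), cursors c1@1 c2@5 c3@5, authorship 1..23..
After op 6 (move_right): buffer="nnnnnwr" (len 7), cursors c1@2 c2@6 c3@6, authorship 1..23..
After op 7 (add_cursor(6)): buffer="nnnnnwr" (len 7), cursors c1@2 c2@6 c3@6 c4@6, authorship 1..23..
After op 8 (move_right): buffer="nnnnnwr" (len 7), cursors c1@3 c2@7 c3@7 c4@7, authorship 1..23..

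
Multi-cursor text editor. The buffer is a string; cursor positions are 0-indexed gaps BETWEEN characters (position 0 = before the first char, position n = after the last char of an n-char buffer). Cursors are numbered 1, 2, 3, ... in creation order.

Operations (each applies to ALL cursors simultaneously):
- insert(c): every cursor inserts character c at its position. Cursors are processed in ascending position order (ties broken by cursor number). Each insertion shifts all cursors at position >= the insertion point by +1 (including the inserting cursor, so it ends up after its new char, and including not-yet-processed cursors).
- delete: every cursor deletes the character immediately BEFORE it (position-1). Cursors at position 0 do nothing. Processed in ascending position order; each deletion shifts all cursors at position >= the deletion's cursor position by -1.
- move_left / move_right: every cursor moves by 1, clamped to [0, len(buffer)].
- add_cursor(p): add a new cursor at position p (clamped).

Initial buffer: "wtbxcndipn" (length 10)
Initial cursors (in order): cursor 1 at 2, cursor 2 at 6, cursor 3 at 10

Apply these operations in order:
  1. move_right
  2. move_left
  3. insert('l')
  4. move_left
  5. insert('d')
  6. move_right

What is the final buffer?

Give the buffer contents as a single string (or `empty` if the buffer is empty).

Answer: wtdlbxcndldipdln

Derivation:
After op 1 (move_right): buffer="wtbxcndipn" (len 10), cursors c1@3 c2@7 c3@10, authorship ..........
After op 2 (move_left): buffer="wtbxcndipn" (len 10), cursors c1@2 c2@6 c3@9, authorship ..........
After op 3 (insert('l')): buffer="wtlbxcnldipln" (len 13), cursors c1@3 c2@8 c3@12, authorship ..1....2...3.
After op 4 (move_left): buffer="wtlbxcnldipln" (len 13), cursors c1@2 c2@7 c3@11, authorship ..1....2...3.
After op 5 (insert('d')): buffer="wtdlbxcndldipdln" (len 16), cursors c1@3 c2@9 c3@14, authorship ..11....22...33.
After op 6 (move_right): buffer="wtdlbxcndldipdln" (len 16), cursors c1@4 c2@10 c3@15, authorship ..11....22...33.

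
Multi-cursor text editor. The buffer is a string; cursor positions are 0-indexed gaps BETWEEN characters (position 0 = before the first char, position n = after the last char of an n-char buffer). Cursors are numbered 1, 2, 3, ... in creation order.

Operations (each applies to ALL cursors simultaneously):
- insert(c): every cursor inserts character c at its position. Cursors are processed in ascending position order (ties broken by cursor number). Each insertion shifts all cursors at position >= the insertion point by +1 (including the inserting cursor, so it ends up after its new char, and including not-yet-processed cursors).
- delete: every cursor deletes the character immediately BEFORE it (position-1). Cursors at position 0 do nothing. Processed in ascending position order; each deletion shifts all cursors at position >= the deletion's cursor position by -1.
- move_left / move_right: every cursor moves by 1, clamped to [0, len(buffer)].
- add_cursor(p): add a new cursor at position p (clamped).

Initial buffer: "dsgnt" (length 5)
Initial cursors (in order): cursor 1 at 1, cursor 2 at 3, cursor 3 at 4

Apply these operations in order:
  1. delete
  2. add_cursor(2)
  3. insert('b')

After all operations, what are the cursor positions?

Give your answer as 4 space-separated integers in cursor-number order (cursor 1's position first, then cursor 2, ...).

Answer: 1 4 4 6

Derivation:
After op 1 (delete): buffer="st" (len 2), cursors c1@0 c2@1 c3@1, authorship ..
After op 2 (add_cursor(2)): buffer="st" (len 2), cursors c1@0 c2@1 c3@1 c4@2, authorship ..
After op 3 (insert('b')): buffer="bsbbtb" (len 6), cursors c1@1 c2@4 c3@4 c4@6, authorship 1.23.4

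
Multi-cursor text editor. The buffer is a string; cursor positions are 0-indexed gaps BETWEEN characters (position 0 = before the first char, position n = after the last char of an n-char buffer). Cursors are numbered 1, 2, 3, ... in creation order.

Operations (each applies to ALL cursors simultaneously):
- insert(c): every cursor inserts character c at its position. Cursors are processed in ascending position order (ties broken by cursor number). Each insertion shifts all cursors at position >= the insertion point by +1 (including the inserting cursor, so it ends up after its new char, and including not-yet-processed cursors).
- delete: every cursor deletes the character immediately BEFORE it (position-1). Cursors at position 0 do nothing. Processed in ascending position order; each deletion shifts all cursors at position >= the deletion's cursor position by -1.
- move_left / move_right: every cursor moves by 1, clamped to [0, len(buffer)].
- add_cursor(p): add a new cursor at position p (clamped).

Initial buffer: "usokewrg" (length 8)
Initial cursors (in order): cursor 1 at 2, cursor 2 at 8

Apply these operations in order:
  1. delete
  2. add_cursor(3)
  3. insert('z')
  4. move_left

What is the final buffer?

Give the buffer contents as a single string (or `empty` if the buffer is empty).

After op 1 (delete): buffer="uokewr" (len 6), cursors c1@1 c2@6, authorship ......
After op 2 (add_cursor(3)): buffer="uokewr" (len 6), cursors c1@1 c3@3 c2@6, authorship ......
After op 3 (insert('z')): buffer="uzokzewrz" (len 9), cursors c1@2 c3@5 c2@9, authorship .1..3...2
After op 4 (move_left): buffer="uzokzewrz" (len 9), cursors c1@1 c3@4 c2@8, authorship .1..3...2

Answer: uzokzewrz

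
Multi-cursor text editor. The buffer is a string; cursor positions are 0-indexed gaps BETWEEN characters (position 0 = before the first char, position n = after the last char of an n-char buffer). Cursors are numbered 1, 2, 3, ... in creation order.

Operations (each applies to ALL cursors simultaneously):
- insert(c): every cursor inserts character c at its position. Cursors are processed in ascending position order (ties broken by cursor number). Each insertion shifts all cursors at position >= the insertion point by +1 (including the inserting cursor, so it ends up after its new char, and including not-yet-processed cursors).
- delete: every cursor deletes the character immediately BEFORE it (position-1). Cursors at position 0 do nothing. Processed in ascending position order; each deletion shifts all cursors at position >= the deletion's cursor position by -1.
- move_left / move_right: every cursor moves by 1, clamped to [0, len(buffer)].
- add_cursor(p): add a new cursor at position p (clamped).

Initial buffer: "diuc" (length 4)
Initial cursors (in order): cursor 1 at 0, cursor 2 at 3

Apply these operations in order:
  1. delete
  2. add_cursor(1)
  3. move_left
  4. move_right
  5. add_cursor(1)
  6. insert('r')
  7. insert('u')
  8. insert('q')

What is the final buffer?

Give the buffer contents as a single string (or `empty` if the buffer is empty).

After op 1 (delete): buffer="dic" (len 3), cursors c1@0 c2@2, authorship ...
After op 2 (add_cursor(1)): buffer="dic" (len 3), cursors c1@0 c3@1 c2@2, authorship ...
After op 3 (move_left): buffer="dic" (len 3), cursors c1@0 c3@0 c2@1, authorship ...
After op 4 (move_right): buffer="dic" (len 3), cursors c1@1 c3@1 c2@2, authorship ...
After op 5 (add_cursor(1)): buffer="dic" (len 3), cursors c1@1 c3@1 c4@1 c2@2, authorship ...
After op 6 (insert('r')): buffer="drrrirc" (len 7), cursors c1@4 c3@4 c4@4 c2@6, authorship .134.2.
After op 7 (insert('u')): buffer="drrruuuiruc" (len 11), cursors c1@7 c3@7 c4@7 c2@10, authorship .134134.22.
After op 8 (insert('q')): buffer="drrruuuqqqiruqc" (len 15), cursors c1@10 c3@10 c4@10 c2@14, authorship .134134134.222.

Answer: drrruuuqqqiruqc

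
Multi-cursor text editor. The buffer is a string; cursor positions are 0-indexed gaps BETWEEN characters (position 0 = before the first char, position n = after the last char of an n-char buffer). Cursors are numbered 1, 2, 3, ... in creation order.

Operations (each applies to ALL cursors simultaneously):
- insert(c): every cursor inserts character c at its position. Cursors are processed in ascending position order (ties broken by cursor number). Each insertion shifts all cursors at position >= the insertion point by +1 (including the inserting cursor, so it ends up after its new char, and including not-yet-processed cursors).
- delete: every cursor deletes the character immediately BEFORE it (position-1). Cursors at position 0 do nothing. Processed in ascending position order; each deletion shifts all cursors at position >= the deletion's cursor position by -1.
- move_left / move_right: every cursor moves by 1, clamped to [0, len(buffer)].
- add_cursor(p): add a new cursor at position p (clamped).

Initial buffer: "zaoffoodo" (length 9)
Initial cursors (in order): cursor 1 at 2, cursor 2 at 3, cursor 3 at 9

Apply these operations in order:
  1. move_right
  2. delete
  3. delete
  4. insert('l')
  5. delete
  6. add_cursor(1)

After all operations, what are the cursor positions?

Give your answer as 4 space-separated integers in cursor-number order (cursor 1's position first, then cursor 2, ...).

After op 1 (move_right): buffer="zaoffoodo" (len 9), cursors c1@3 c2@4 c3@9, authorship .........
After op 2 (delete): buffer="zafood" (len 6), cursors c1@2 c2@2 c3@6, authorship ......
After op 3 (delete): buffer="foo" (len 3), cursors c1@0 c2@0 c3@3, authorship ...
After op 4 (insert('l')): buffer="llfool" (len 6), cursors c1@2 c2@2 c3@6, authorship 12...3
After op 5 (delete): buffer="foo" (len 3), cursors c1@0 c2@0 c3@3, authorship ...
After op 6 (add_cursor(1)): buffer="foo" (len 3), cursors c1@0 c2@0 c4@1 c3@3, authorship ...

Answer: 0 0 3 1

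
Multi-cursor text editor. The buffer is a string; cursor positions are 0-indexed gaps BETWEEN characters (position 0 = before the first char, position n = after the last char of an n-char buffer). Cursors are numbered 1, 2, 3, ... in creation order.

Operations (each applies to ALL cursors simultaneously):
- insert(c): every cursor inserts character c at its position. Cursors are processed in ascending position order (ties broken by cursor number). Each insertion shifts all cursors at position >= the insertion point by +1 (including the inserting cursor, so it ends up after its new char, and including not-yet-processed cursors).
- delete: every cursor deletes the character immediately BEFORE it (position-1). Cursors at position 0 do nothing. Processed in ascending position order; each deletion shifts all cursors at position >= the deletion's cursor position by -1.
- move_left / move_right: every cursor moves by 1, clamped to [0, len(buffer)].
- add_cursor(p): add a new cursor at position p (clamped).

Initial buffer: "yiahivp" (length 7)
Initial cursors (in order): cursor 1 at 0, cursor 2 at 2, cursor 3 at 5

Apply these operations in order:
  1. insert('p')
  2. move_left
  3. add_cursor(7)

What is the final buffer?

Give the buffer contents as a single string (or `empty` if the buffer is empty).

After op 1 (insert('p')): buffer="pyipahipvp" (len 10), cursors c1@1 c2@4 c3@8, authorship 1..2...3..
After op 2 (move_left): buffer="pyipahipvp" (len 10), cursors c1@0 c2@3 c3@7, authorship 1..2...3..
After op 3 (add_cursor(7)): buffer="pyipahipvp" (len 10), cursors c1@0 c2@3 c3@7 c4@7, authorship 1..2...3..

Answer: pyipahipvp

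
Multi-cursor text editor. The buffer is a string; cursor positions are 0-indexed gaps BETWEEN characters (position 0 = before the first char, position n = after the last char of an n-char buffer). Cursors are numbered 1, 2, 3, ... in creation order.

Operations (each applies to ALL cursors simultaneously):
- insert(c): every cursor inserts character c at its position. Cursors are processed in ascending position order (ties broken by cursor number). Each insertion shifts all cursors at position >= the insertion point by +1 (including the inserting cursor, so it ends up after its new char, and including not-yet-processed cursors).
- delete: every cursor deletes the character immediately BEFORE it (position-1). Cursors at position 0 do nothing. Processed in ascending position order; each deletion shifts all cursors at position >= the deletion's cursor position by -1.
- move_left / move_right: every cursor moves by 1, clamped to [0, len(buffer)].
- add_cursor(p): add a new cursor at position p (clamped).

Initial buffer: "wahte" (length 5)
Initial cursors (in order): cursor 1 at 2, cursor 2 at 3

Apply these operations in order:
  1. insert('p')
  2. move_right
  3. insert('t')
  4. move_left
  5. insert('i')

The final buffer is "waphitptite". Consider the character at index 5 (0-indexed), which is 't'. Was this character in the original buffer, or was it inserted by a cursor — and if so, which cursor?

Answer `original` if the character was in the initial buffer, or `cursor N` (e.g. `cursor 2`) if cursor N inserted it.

Answer: cursor 1

Derivation:
After op 1 (insert('p')): buffer="waphpte" (len 7), cursors c1@3 c2@5, authorship ..1.2..
After op 2 (move_right): buffer="waphpte" (len 7), cursors c1@4 c2@6, authorship ..1.2..
After op 3 (insert('t')): buffer="waphtptte" (len 9), cursors c1@5 c2@8, authorship ..1.12.2.
After op 4 (move_left): buffer="waphtptte" (len 9), cursors c1@4 c2@7, authorship ..1.12.2.
After op 5 (insert('i')): buffer="waphitptite" (len 11), cursors c1@5 c2@9, authorship ..1.112.22.
Authorship (.=original, N=cursor N): . . 1 . 1 1 2 . 2 2 .
Index 5: author = 1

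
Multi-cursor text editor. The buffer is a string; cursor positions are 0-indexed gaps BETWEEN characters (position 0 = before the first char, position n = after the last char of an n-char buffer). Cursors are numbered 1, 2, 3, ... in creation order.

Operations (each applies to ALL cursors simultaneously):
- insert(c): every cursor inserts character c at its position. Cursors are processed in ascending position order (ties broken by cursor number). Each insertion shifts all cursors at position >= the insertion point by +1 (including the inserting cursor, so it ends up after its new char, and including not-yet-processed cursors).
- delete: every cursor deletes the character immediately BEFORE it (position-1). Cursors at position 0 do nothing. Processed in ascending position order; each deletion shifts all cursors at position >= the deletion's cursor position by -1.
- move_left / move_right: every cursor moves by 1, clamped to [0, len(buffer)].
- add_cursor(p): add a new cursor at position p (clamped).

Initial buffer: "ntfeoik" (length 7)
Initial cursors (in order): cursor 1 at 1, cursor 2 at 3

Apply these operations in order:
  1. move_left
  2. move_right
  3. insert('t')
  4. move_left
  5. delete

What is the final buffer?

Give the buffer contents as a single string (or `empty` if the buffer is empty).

After op 1 (move_left): buffer="ntfeoik" (len 7), cursors c1@0 c2@2, authorship .......
After op 2 (move_right): buffer="ntfeoik" (len 7), cursors c1@1 c2@3, authorship .......
After op 3 (insert('t')): buffer="nttfteoik" (len 9), cursors c1@2 c2@5, authorship .1..2....
After op 4 (move_left): buffer="nttfteoik" (len 9), cursors c1@1 c2@4, authorship .1..2....
After op 5 (delete): buffer="ttteoik" (len 7), cursors c1@0 c2@2, authorship 1.2....

Answer: ttteoik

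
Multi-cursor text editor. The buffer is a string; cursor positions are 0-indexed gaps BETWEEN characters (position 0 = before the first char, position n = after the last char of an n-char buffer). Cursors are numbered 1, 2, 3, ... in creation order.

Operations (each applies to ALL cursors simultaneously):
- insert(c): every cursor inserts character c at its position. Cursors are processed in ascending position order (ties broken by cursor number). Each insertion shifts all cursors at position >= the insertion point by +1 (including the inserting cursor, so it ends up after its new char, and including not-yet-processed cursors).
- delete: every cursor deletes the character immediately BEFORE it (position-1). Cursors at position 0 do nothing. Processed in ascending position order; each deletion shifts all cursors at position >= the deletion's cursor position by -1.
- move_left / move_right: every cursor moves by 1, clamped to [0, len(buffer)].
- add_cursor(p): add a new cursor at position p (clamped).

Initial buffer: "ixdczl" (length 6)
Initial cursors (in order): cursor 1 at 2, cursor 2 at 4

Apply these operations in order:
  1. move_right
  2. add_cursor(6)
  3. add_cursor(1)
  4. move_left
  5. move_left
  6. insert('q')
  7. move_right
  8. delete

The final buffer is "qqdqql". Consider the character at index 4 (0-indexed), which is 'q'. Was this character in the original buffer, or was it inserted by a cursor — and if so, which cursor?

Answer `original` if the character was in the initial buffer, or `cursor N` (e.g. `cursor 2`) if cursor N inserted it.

After op 1 (move_right): buffer="ixdczl" (len 6), cursors c1@3 c2@5, authorship ......
After op 2 (add_cursor(6)): buffer="ixdczl" (len 6), cursors c1@3 c2@5 c3@6, authorship ......
After op 3 (add_cursor(1)): buffer="ixdczl" (len 6), cursors c4@1 c1@3 c2@5 c3@6, authorship ......
After op 4 (move_left): buffer="ixdczl" (len 6), cursors c4@0 c1@2 c2@4 c3@5, authorship ......
After op 5 (move_left): buffer="ixdczl" (len 6), cursors c4@0 c1@1 c2@3 c3@4, authorship ......
After op 6 (insert('q')): buffer="qiqxdqcqzl" (len 10), cursors c4@1 c1@3 c2@6 c3@8, authorship 4.1..2.3..
After op 7 (move_right): buffer="qiqxdqcqzl" (len 10), cursors c4@2 c1@4 c2@7 c3@9, authorship 4.1..2.3..
After op 8 (delete): buffer="qqdqql" (len 6), cursors c4@1 c1@2 c2@4 c3@5, authorship 41.23.
Authorship (.=original, N=cursor N): 4 1 . 2 3 .
Index 4: author = 3

Answer: cursor 3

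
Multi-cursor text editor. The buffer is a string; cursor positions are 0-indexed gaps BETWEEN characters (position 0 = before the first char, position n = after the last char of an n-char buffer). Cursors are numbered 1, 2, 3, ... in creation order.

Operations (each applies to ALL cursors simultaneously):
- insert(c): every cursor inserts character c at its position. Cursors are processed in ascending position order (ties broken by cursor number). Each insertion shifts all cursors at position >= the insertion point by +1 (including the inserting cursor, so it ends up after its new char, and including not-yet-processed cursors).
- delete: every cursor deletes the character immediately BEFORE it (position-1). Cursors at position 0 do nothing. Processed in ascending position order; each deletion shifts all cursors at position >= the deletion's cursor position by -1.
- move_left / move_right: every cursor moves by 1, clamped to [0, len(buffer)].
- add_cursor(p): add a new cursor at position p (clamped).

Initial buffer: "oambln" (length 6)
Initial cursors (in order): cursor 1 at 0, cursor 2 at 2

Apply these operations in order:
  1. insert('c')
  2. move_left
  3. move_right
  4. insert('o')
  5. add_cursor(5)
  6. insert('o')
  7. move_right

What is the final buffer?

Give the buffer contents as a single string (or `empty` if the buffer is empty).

Answer: coooacooombln

Derivation:
After op 1 (insert('c')): buffer="coacmbln" (len 8), cursors c1@1 c2@4, authorship 1..2....
After op 2 (move_left): buffer="coacmbln" (len 8), cursors c1@0 c2@3, authorship 1..2....
After op 3 (move_right): buffer="coacmbln" (len 8), cursors c1@1 c2@4, authorship 1..2....
After op 4 (insert('o')): buffer="cooacombln" (len 10), cursors c1@2 c2@6, authorship 11..22....
After op 5 (add_cursor(5)): buffer="cooacombln" (len 10), cursors c1@2 c3@5 c2@6, authorship 11..22....
After op 6 (insert('o')): buffer="coooacooombln" (len 13), cursors c1@3 c3@7 c2@9, authorship 111..2322....
After op 7 (move_right): buffer="coooacooombln" (len 13), cursors c1@4 c3@8 c2@10, authorship 111..2322....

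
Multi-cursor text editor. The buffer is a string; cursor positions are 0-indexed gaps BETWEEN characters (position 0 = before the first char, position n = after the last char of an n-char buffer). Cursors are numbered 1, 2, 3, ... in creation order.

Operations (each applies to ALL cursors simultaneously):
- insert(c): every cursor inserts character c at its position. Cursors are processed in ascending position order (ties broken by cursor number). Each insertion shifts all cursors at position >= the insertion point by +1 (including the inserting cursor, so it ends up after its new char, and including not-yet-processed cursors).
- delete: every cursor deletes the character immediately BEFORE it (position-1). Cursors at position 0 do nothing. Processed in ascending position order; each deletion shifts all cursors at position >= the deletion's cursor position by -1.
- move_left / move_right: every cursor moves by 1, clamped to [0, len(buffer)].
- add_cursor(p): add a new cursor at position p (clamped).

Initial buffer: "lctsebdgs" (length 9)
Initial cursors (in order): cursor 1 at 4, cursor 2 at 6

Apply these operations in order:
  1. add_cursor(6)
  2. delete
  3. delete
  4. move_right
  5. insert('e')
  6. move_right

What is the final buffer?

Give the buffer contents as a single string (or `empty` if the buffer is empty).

After op 1 (add_cursor(6)): buffer="lctsebdgs" (len 9), cursors c1@4 c2@6 c3@6, authorship .........
After op 2 (delete): buffer="lctdgs" (len 6), cursors c1@3 c2@3 c3@3, authorship ......
After op 3 (delete): buffer="dgs" (len 3), cursors c1@0 c2@0 c3@0, authorship ...
After op 4 (move_right): buffer="dgs" (len 3), cursors c1@1 c2@1 c3@1, authorship ...
After op 5 (insert('e')): buffer="deeegs" (len 6), cursors c1@4 c2@4 c3@4, authorship .123..
After op 6 (move_right): buffer="deeegs" (len 6), cursors c1@5 c2@5 c3@5, authorship .123..

Answer: deeegs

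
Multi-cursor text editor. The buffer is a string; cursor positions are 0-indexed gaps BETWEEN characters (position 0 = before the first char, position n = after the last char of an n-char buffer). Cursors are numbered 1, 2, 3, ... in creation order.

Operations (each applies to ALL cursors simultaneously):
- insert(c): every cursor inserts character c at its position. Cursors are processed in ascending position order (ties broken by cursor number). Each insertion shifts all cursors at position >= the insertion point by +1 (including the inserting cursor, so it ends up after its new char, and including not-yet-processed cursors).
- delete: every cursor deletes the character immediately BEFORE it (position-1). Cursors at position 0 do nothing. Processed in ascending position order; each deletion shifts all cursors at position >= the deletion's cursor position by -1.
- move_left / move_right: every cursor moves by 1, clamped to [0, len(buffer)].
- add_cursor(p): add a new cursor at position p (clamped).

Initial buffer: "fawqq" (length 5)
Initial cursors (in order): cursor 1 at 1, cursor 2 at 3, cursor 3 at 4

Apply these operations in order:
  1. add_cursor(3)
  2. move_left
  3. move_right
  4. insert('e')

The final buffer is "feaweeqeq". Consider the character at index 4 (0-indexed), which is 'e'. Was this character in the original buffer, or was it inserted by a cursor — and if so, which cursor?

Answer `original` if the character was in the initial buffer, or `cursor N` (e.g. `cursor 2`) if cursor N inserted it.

Answer: cursor 2

Derivation:
After op 1 (add_cursor(3)): buffer="fawqq" (len 5), cursors c1@1 c2@3 c4@3 c3@4, authorship .....
After op 2 (move_left): buffer="fawqq" (len 5), cursors c1@0 c2@2 c4@2 c3@3, authorship .....
After op 3 (move_right): buffer="fawqq" (len 5), cursors c1@1 c2@3 c4@3 c3@4, authorship .....
After op 4 (insert('e')): buffer="feaweeqeq" (len 9), cursors c1@2 c2@6 c4@6 c3@8, authorship .1..24.3.
Authorship (.=original, N=cursor N): . 1 . . 2 4 . 3 .
Index 4: author = 2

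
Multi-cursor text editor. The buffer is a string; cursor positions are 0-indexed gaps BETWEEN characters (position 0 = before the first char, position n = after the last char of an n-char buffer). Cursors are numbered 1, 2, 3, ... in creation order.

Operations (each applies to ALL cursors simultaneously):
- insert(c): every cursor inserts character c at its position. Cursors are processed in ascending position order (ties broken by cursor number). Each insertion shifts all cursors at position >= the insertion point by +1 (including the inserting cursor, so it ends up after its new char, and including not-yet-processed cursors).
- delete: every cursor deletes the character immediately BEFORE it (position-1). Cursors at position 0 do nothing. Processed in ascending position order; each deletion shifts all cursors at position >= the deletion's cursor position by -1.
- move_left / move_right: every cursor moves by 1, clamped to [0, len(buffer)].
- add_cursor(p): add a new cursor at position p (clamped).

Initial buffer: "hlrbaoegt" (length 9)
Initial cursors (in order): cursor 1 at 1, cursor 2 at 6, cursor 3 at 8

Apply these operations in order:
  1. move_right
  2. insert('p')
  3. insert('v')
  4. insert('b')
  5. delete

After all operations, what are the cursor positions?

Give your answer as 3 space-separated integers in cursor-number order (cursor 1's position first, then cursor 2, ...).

Answer: 4 11 15

Derivation:
After op 1 (move_right): buffer="hlrbaoegt" (len 9), cursors c1@2 c2@7 c3@9, authorship .........
After op 2 (insert('p')): buffer="hlprbaoepgtp" (len 12), cursors c1@3 c2@9 c3@12, authorship ..1.....2..3
After op 3 (insert('v')): buffer="hlpvrbaoepvgtpv" (len 15), cursors c1@4 c2@11 c3@15, authorship ..11.....22..33
After op 4 (insert('b')): buffer="hlpvbrbaoepvbgtpvb" (len 18), cursors c1@5 c2@13 c3@18, authorship ..111.....222..333
After op 5 (delete): buffer="hlpvrbaoepvgtpv" (len 15), cursors c1@4 c2@11 c3@15, authorship ..11.....22..33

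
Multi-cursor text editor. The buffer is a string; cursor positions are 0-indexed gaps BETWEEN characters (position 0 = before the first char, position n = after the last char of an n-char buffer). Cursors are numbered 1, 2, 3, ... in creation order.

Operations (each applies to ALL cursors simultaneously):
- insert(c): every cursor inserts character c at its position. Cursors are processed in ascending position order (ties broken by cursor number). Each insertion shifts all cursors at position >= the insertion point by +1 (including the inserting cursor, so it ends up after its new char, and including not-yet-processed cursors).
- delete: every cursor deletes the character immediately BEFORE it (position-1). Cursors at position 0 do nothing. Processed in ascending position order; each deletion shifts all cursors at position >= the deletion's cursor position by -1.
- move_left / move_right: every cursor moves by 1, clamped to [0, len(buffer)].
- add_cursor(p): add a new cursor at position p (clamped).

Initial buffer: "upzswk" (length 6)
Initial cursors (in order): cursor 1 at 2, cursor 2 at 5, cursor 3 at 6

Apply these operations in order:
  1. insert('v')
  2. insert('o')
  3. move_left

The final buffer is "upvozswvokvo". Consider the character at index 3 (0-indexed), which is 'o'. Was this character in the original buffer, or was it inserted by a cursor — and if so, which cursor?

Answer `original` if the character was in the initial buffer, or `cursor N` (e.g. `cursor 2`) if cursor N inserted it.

Answer: cursor 1

Derivation:
After op 1 (insert('v')): buffer="upvzswvkv" (len 9), cursors c1@3 c2@7 c3@9, authorship ..1...2.3
After op 2 (insert('o')): buffer="upvozswvokvo" (len 12), cursors c1@4 c2@9 c3@12, authorship ..11...22.33
After op 3 (move_left): buffer="upvozswvokvo" (len 12), cursors c1@3 c2@8 c3@11, authorship ..11...22.33
Authorship (.=original, N=cursor N): . . 1 1 . . . 2 2 . 3 3
Index 3: author = 1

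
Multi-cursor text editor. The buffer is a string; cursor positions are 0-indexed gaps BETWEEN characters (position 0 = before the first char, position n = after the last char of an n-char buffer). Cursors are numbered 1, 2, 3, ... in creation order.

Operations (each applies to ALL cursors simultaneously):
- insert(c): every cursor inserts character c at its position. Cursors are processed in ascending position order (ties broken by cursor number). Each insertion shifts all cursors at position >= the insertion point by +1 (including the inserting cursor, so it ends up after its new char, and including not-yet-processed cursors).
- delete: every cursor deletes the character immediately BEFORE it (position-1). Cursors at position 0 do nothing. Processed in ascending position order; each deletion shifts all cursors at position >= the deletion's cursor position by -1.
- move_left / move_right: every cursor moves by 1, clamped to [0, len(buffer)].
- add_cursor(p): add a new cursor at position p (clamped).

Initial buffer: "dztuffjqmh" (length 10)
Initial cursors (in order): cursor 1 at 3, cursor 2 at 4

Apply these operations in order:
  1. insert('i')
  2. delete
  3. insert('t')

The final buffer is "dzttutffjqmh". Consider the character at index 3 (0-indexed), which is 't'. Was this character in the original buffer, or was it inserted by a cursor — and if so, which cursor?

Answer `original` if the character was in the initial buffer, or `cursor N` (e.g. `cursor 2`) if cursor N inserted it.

After op 1 (insert('i')): buffer="dztiuiffjqmh" (len 12), cursors c1@4 c2@6, authorship ...1.2......
After op 2 (delete): buffer="dztuffjqmh" (len 10), cursors c1@3 c2@4, authorship ..........
After op 3 (insert('t')): buffer="dzttutffjqmh" (len 12), cursors c1@4 c2@6, authorship ...1.2......
Authorship (.=original, N=cursor N): . . . 1 . 2 . . . . . .
Index 3: author = 1

Answer: cursor 1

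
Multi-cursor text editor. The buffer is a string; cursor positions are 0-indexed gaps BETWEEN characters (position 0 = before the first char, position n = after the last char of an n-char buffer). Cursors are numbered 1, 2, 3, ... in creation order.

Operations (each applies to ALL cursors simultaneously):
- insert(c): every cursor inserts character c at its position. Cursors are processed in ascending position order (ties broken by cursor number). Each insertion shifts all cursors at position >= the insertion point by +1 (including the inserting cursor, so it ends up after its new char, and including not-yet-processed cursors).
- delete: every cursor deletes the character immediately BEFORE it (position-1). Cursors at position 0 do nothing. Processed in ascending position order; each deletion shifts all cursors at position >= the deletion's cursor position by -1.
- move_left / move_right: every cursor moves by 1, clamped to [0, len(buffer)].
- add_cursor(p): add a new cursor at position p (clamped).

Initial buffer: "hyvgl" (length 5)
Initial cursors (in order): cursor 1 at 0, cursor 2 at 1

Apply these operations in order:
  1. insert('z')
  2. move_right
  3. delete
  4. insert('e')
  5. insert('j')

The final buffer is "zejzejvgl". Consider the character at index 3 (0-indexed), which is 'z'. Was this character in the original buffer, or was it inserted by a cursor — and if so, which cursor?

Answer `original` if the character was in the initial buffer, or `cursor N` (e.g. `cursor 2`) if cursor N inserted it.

After op 1 (insert('z')): buffer="zhzyvgl" (len 7), cursors c1@1 c2@3, authorship 1.2....
After op 2 (move_right): buffer="zhzyvgl" (len 7), cursors c1@2 c2@4, authorship 1.2....
After op 3 (delete): buffer="zzvgl" (len 5), cursors c1@1 c2@2, authorship 12...
After op 4 (insert('e')): buffer="zezevgl" (len 7), cursors c1@2 c2@4, authorship 1122...
After op 5 (insert('j')): buffer="zejzejvgl" (len 9), cursors c1@3 c2@6, authorship 111222...
Authorship (.=original, N=cursor N): 1 1 1 2 2 2 . . .
Index 3: author = 2

Answer: cursor 2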